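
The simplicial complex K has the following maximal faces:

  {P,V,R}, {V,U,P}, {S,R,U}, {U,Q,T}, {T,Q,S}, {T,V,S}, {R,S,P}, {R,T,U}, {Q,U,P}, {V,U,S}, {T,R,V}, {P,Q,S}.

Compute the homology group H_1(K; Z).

H_1 = Z_2.

We work with the vertex ordering P < Q < R < S < T < U < V. The simplices of K, each written with vertices in increasing order, are:

  0-simplices (7): P, Q, R, S, T, U, V
  1-simplices (18): PQ, PR, PS, PU, PV, QS, QT, QU, RS, RT, RU, RV, ST, SU, SV, TU, TV, UV
  2-simplices (12): PQS, PQU, PRS, PRV, PUV, QST, QTU, RSU, RTU, RTV, STV, SUV

giving chain groups C_0 ≅ Z^7, C_1 ≅ Z^18, C_2 ≅ Z^12.

The boundary map ∂_1: C_1 → C_0 maps an edge to its endpoints' difference, ∂[p,q] = q − p.
This gives a 7×18 integer matrix of rank 6; reducing to Smith normal form yields diagonal entries (1,1,1,1,1,1).

Boundary ∂_2: C_2 → C_1 maps a triangle to the signed sum of its edges. For instance
  ∂PQS = QS − PS + PQ,
  ∂RSU = SU − RU + RS.
The resulting 18×12 matrix has rank 12, and its Smith normal form has invariant factors (1,1,1,1,1,1,1,1,1,1,1,2).

Reading off H_k = ker ∂_k / im ∂_{k+1}:

  H_1: rank ker ∂_1 − rank ∂_2 = (18 − 6) − 12 = 0, and ∂_2 has invariant factor 2 > 1, so H_1 ≅ Z_2.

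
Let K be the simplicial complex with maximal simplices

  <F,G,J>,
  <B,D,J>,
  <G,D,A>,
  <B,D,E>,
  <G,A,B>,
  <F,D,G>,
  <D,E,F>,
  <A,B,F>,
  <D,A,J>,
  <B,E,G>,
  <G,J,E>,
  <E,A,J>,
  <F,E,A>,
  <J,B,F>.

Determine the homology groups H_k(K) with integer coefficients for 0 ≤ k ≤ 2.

H_0 ≅ Z,  H_1 ≅ Z^2,  H_2 ≅ Z.

Fix the vertex order A < B < D < E < F < G < J and write every simplex with vertices in increasing order. Then dim K = 2 and the simplices of K are:

  0-simplices (7): A, B, D, E, F, G, J
  1-simplices (21): AB, AD, AE, AF, AG, AJ, BD, BE, BF, BG, BJ, DE, DF, DG, DJ, EF, EG, EJ, FG, FJ, GJ
  2-simplices (14): ABF, ABG, ADG, ADJ, AEF, AEJ, BDE, BDJ, BEG, BFJ, DEF, DFG, EGJ, FGJ

so the chain groups are C_0 ≅ Z^7, C_1 ≅ Z^21, C_2 ≅ Z^14.

Boundary ∂_1: C_1 → C_0 maps an edge to its endpoints' difference, ∂[p,q] = q − p. For instance
  ∂DG = G − D.
The resulting 7×21 matrix has rank 6, and its Smith normal form has invariant factors (1,1,1,1,1,1).

The boundary map ∂_2: C_2 → C_1 sends each 2-simplex [p,q,r] to [q,r] − [p,r] + [p,q]. For instance
  ∂DEF = EF − DF + DE,
  ∂ADJ = DJ − AJ + AD.
As a 21×14 matrix over Z this has rank 13, with invariant factors (1,1,1,1,1,1,1,1,1,1,1,1,1).

Now H_k = ker ∂_k / im ∂_{k+1}, so:

  H_0: rank C_0 − rank ∂_1 = 7 − 6 = 1, and the invariant factors of ∂_1 are all 1, so H_0 ≅ Z.
  H_1: rank ker ∂_1 − rank ∂_2 = (21 − 6) − 13 = 2, and the invariant factors of ∂_2 are all 1, so H_1 ≅ Z^2.
  H_2: rank ker ∂_2 − rank ∂_3 = (14 − 13) − 0 = 1, and there is no ∂_3, so H_2 ≅ Z.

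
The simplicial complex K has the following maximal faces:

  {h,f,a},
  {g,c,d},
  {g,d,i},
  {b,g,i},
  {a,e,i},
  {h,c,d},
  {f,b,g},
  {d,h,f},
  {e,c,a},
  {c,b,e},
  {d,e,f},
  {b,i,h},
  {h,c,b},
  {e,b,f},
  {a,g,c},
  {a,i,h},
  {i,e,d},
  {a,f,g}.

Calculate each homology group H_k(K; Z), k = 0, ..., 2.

Order the vertices as a < b < c < d < e < f < g < h < i. Listing each simplex with vertices in this order, K has dimension 2 with simplices:

  0-simplices (9): a, b, c, d, e, f, g, h, i
  1-simplices (27): ac, ae, af, ag, ah, ai, bc, be, bf, bg, bh, bi, cd, ce, cg, ch, de, df, dg, dh, di, ef, ei, fg, fh, gi, hi
  2-simplices (18): ace, acg, aei, afg, afh, ahi, bce, bch, bef, bfg, bgi, bhi, cdg, cdh, def, dei, dfh, dgi

so the chain groups are C_0 ≅ Z^9, C_1 ≅ Z^27, C_2 ≅ Z^18.

The boundary map ∂_1: C_1 → C_0 sends each edge [p,q] (with p < q) to q − p.
As a 9×27 matrix over Z this has rank 8, with invariant factors (1,1,1,1,1,1,1,1).

The boundary map ∂_2: C_2 → C_1 sends each 2-simplex [p,q,r] to [q,r] − [p,r] + [p,q]. For instance
  ∂cdg = dg − cg + cd,
  ∂dgi = gi − di + dg.
As a 27×18 matrix over Z this has rank 17, with invariant factors (1,1,1,1,1,1,1,1,1,1,1,1,1,1,1,1,1).

Now H_k = ker ∂_k / im ∂_{k+1}, so:

  H_0: rank C_0 − rank ∂_1 = 9 − 8 = 1, and the invariant factors of ∂_1 are all 1, so H_0 ≅ Z.
  H_1: rank ker ∂_1 − rank ∂_2 = (27 − 8) − 17 = 2, and the invariant factors of ∂_2 are all 1, so H_1 ≅ Z^2.
  H_2: rank ker ∂_2 − rank ∂_3 = (18 − 17) − 0 = 1, and there is no ∂_3, so H_2 ≅ Z.

As a check, the Euler characteristic is 9 − 27 + 18 = 0, which agrees with 1 − 2 + 1 = 0.
(K is a triangulation of the torus T^2.)

H_0 = Z,  H_1 = Z^2,  H_2 = Z.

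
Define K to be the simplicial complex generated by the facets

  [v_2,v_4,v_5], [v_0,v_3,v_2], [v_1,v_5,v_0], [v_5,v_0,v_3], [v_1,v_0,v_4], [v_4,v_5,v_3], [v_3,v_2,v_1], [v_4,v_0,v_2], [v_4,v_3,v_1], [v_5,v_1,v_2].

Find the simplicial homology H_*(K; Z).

H_0 = Z,  H_1 = Z/2,  H_2 = 0.

Order the vertices as v_0 < v_1 < v_2 < v_3 < v_4 < v_5. Listing each simplex with vertices in this order, K has dimension 2 with simplices:

  0-simplices (6): [v_0], [v_1], [v_2], [v_3], [v_4], [v_5]
  1-simplices (15): (15 of them)
  2-simplices (10): [v_0,v_1,v_4], [v_0,v_1,v_5], [v_0,v_2,v_3], [v_0,v_2,v_4], [v_0,v_3,v_5], [v_1,v_2,v_3], [v_1,v_2,v_5], [v_1,v_3,v_4], [v_2,v_4,v_5], [v_3,v_4,v_5]

giving chain groups C_0 ≅ Z^6, C_1 ≅ Z^15, C_2 ≅ Z^10.

∂_1: C_1 → C_0 sends each edge [p,q] (with p < q) to q − p. For instance
  ∂[v_1,v_2] = [v_2] − [v_1].
The 6×15 boundary matrix has rank 5 and Smith normal form diag(1,1,1,1,1).

Boundary ∂_2: C_2 → C_1 acts by ∂[p,q,r] = [q,r] − [p,r] + [p,q]. For instance
  ∂[v_0,v_1,v_4] = [v_1,v_4] − [v_0,v_4] + [v_0,v_1],
  ∂[v_0,v_2,v_4] = [v_2,v_4] − [v_0,v_4] + [v_0,v_2].
This gives a 15×10 integer matrix of rank 10; reducing to Smith normal form yields diagonal entries (1,1,1,1,1,1,1,1,1,2).

Now H_k = ker ∂_k / im ∂_{k+1}, so:

  H_0: rank C_0 − rank ∂_1 = 6 − 5 = 1, and the invariant factors of ∂_1 are all 1, so H_0 = Z.
  H_1: rank ker ∂_1 − rank ∂_2 = (15 − 5) − 10 = 0, and ∂_2 has invariant factor 2 > 1, so H_1 = Z/2.
  H_2: rank ker ∂_2 − rank ∂_3 = (10 − 10) − 0 = 0, and there is no ∂_3, so H_2 = 0.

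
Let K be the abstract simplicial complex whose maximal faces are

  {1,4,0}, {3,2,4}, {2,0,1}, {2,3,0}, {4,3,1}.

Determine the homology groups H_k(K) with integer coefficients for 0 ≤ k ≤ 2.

Fix the vertex order 0 < 1 < 2 < 3 < 4 and write every simplex with vertices in increasing order. Then dim K = 2 and the simplices of K are:

  0-simplices (5): [0], [1], [2], [3], [4]
  1-simplices (10): [0,1], [0,2], [0,3], [0,4], [1,2], [1,3], [1,4], [2,3], [2,4], [3,4]
  2-simplices (5): [0,1,2], [0,1,4], [0,2,3], [1,3,4], [2,3,4]

so the chain groups are C_0 ≅ Z^5, C_1 ≅ Z^10, C_2 ≅ Z^5.

The boundary map ∂_1: C_1 → C_0 maps an edge to its endpoints' difference, ∂[p,q] = q − p. For instance
  ∂[0,2] = [2] − [0].
This gives a 5×10 integer matrix of rank 4; reducing to Smith normal form yields diagonal entries (1,1,1,1).

∂_2: C_2 → C_1 acts by ∂[p,q,r] = [q,r] − [p,r] + [p,q]. For instance
  ∂[0,2,3] = [2,3] − [0,3] + [0,2],
  ∂[1,3,4] = [3,4] − [1,4] + [1,3].
As a 10×5 matrix over Z this has rank 5, with invariant factors (1,1,1,1,1).

Now H_k = ker ∂_k / im ∂_{k+1}, so:

  H_0: rank C_0 − rank ∂_1 = 5 − 4 = 1, and the invariant factors of ∂_1 are all 1, so H_0 ≅ Z.
  H_1: rank ker ∂_1 − rank ∂_2 = (10 − 4) − 5 = 1, and the invariant factors of ∂_2 are all 1, so H_1 ≅ Z.
  H_2: rank ker ∂_2 − rank ∂_3 = (5 − 5) − 0 = 0, and there is no ∂_3, so H_2 ≅ 0.

As a check, the Euler characteristic is 5 − 10 + 5 = 0, which agrees with 1 − 1 + 0 = 0.

H_0 = Z,  H_1 = Z,  H_2 = 0.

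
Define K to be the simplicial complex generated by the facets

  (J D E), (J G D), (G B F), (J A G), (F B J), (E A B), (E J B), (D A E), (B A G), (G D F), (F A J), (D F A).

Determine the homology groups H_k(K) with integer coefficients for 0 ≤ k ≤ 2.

We work with the vertex ordering A < B < D < E < F < G < J. The simplices of K, each written with vertices in increasing order, are:

  0-simplices (7): A, B, D, E, F, G, J
  1-simplices (18): AB, AD, AE, AF, AG, AJ, BE, BF, BG, BJ, DE, DF, DG, DJ, EJ, FG, FJ, GJ
  2-simplices (12): ABE, ABG, ADE, ADF, AFJ, AGJ, BEJ, BFG, BFJ, DEJ, DFG, DGJ

so the chain groups are C_0 ≅ Z^7, C_1 ≅ Z^18, C_2 ≅ Z^12.

∂_1: C_1 → C_0 sends each edge [p,q] (with p < q) to q − p. For instance
  ∂AD = D − A.
As a 7×18 matrix over Z this has rank 6, with invariant factors (1,1,1,1,1,1).

∂_2: C_2 → C_1 maps a triangle to the signed sum of its edges. For instance
  ∂ADF = DF − AF + AD,
  ∂ABG = BG − AG + AB.
This gives a 18×12 integer matrix of rank 12; reducing to Smith normal form yields diagonal entries (1,1,1,1,1,1,1,1,1,1,1,2).

From H_k ≅ ker(∂_k) / im(∂_{k+1}) we obtain:

  H_0: rank C_0 − rank ∂_1 = 7 − 6 = 1, and the invariant factors of ∂_1 are all 1, so H_0 ≅ Z.
  H_1: rank ker ∂_1 − rank ∂_2 = (18 − 6) − 12 = 0, and ∂_2 has invariant factor 2 > 1, so H_1 ≅ Z/2.
  H_2: rank ker ∂_2 − rank ∂_3 = (12 − 12) − 0 = 0, and there is no ∂_3, so H_2 ≅ 0.

H_0 ≅ Z,  H_1 ≅ Z/2,  H_2 = 0.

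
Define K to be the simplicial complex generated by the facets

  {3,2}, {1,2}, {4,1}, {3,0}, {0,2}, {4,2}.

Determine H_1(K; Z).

H_1 ≅ Z^2.

Order the vertices as 0 < 1 < 2 < 3 < 4. Listing each simplex with vertices in this order, K has dimension 1 with simplices:

  0-simplices (5): [0], [1], [2], [3], [4]
  1-simplices (6): [0,2], [0,3], [1,2], [1,4], [2,3], [2,4]

so the chain groups are C_0 ≅ Z^5, C_1 ≅ Z^6.

Boundary ∂_1: C_1 → C_0 sends each edge [p,q] (with p < q) to q − p. For instance
  ∂[0,3] = [3] − [0].
This gives a 5×6 integer matrix of rank 4; reducing to Smith normal form yields diagonal entries (1,1,1,1).

Reading off H_k = ker ∂_k / im ∂_{k+1}:

  H_1: rank ker ∂_1 − rank ∂_2 = (6 − 4) − 0 = 2, and there is no ∂_2, so H_1 ≅ Z^2.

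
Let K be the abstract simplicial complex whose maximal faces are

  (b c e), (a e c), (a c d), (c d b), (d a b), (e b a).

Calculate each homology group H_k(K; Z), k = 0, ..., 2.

We work with the vertex ordering a < b < c < d < e. The simplices of K, each written with vertices in increasing order, are:

  0-simplices (5): a, b, c, d, e
  1-simplices (9): ab, ac, ad, ae, bc, bd, be, cd, ce
  2-simplices (6): abd, abe, acd, ace, bcd, bce

Hence C_0 ≅ Z^5, C_1 ≅ Z^9, C_2 ≅ Z^6.

Boundary ∂_1: C_1 → C_0 is given by ∂[p,q] = [q] − [p].
The resulting 5×9 matrix has rank 4, and its Smith normal form has invariant factors (1,1,1,1).

∂_2: C_2 → C_1 maps a triangle to the signed sum of its edges. For instance
  ∂abd = bd − ad + ab,
  ∂abe = be − ae + ab.
As a 9×6 matrix over Z this has rank 5, with invariant factors (1,1,1,1,1).

Now H_k = ker ∂_k / im ∂_{k+1}, so:

  H_0: rank C_0 − rank ∂_1 = 5 − 4 = 1, and the invariant factors of ∂_1 are all 1, so H_0 = Z.
  H_1: rank ker ∂_1 − rank ∂_2 = (9 − 4) − 5 = 0, and the invariant factors of ∂_2 are all 1, so H_1 = 0.
  H_2: rank ker ∂_2 − rank ∂_3 = (6 − 5) − 0 = 1, and there is no ∂_3, so H_2 = Z.

(K is a triangulation of the 2-sphere S^2.)

H_0 ≅ Z,  H_1 = 0,  H_2 ≅ Z.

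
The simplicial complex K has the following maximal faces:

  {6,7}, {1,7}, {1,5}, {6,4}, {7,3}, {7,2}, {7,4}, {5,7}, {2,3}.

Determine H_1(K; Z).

Take the total order 1 < 2 < 3 < 4 < 5 < 6 < 7 on the vertex set. Then K (dimension 1) consists of the simplices:

  0-simplices (7): [1], [2], [3], [4], [5], [6], [7]
  1-simplices (9): [1,5], [1,7], [2,3], [2,7], [3,7], [4,6], [4,7], [5,7], [6,7]

so the chain groups are C_0 ≅ Z^7, C_1 ≅ Z^9.

Boundary ∂_1: C_1 → C_0 is given by ∂[p,q] = [q] − [p]. For instance
  ∂[1,5] = [5] − [1].
This gives a 7×9 integer matrix of rank 6; reducing to Smith normal form yields diagonal entries (1,1,1,1,1,1).

Reading off H_k = ker ∂_k / im ∂_{k+1}:

  H_1: rank ker ∂_1 − rank ∂_2 = (9 − 6) − 0 = 3, and there is no ∂_2, so H_1 = Z^3.

(K is a triangulation of a wedge of 3 circles.)

H_1 = Z^3.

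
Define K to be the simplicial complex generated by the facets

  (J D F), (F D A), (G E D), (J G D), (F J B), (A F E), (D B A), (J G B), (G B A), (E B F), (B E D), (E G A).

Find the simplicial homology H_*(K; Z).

Order the vertices as A < B < D < E < F < G < J. Listing each simplex with vertices in this order, K has dimension 2 with simplices:

  0-simplices (7): A, B, D, E, F, G, J
  1-simplices (18): AB, AD, AE, AF, AG, BD, BE, BF, BG, BJ, DE, DF, DG, DJ, EF, EG, FJ, GJ
  2-simplices (12): ABD, ABG, ADF, AEF, AEG, BDE, BEF, BFJ, BGJ, DEG, DFJ, DGJ

giving chain groups C_0 ≅ Z^7, C_1 ≅ Z^18, C_2 ≅ Z^12.

The boundary map ∂_1: C_1 → C_0 is given by ∂[p,q] = [q] − [p].
The 7×18 boundary matrix has rank 6 and Smith normal form diag(1,1,1,1,1,1).

Boundary ∂_2: C_2 → C_1 acts by ∂[p,q,r] = [q,r] − [p,r] + [p,q]. For instance
  ∂BEF = EF − BF + BE,
  ∂BFJ = FJ − BJ + BF.
As a 18×12 matrix over Z this has rank 12, with invariant factors (1,1,1,1,1,1,1,1,1,1,1,2).

From H_k ≅ ker(∂_k) / im(∂_{k+1}) we obtain:

  H_0: rank C_0 − rank ∂_1 = 7 − 6 = 1, and the invariant factors of ∂_1 are all 1, so H_0 ≅ Z.
  H_1: rank ker ∂_1 − rank ∂_2 = (18 − 6) − 12 = 0, and ∂_2 has invariant factor 2 > 1, so H_1 ≅ Z/2.
  H_2: rank ker ∂_2 − rank ∂_3 = (12 − 12) − 0 = 0, and there is no ∂_3, so H_2 ≅ 0.

H_0 ≅ Z,  H_1 ≅ Z/2,  H_2 = 0.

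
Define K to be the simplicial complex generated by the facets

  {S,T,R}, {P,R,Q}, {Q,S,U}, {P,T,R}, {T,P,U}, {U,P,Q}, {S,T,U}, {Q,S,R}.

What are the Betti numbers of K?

We work with the vertex ordering P < Q < R < S < T < U. The simplices of K, each written with vertices in increasing order, are:

  0-simplices (6): P, Q, R, S, T, U
  1-simplices (12): PQ, PR, PT, PU, QR, QS, QU, RS, RT, ST, SU, TU
  2-simplices (8): PQR, PQU, PRT, PTU, QRS, QSU, RST, STU

giving chain groups C_0 ≅ Z^6, C_1 ≅ Z^12, C_2 ≅ Z^8.

∂_1: C_1 → C_0 is given by ∂[p,q] = [q] − [p].
The 6×12 boundary matrix has rank 5 and Smith normal form diag(1,1,1,1,1).

The boundary map ∂_2: C_2 → C_1 acts by ∂[p,q,r] = [q,r] − [p,r] + [p,q]. For instance
  ∂QRS = RS − QS + QR,
  ∂PTU = TU − PU + PT.
The resulting 12×8 matrix has rank 7, and its Smith normal form has invariant factors (1,1,1,1,1,1,1).

From H_k ≅ ker(∂_k) / im(∂_{k+1}) we obtain:

  H_0: rank C_0 − rank ∂_1 = 6 − 5 = 1, and the invariant factors of ∂_1 are all 1, so H_0 = Z.
  H_1: rank ker ∂_1 − rank ∂_2 = (12 − 5) − 7 = 0, and the invariant factors of ∂_2 are all 1, so H_1 = 0.
  H_2: rank ker ∂_2 − rank ∂_3 = (8 − 7) − 0 = 1, and there is no ∂_3, so H_2 = Z.

Hence the Betti numbers are b_0 = 1, b_1 = 0, b_2 = 1.

b_0 = 1, b_1 = 0, b_2 = 1.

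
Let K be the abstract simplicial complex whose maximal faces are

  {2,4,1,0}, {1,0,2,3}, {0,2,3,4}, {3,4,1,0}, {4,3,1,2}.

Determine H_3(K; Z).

H_3 ≅ Z.

We work with the vertex ordering 0 < 1 < 2 < 3 < 4. The simplices of K, each written with vertices in increasing order, are:

  0-simplices (5): [0], [1], [2], [3], [4]
  1-simplices (10): [0,1], [0,2], [0,3], [0,4], [1,2], [1,3], [1,4], [2,3], [2,4], [3,4]
  2-simplices (10): [0,1,2], [0,1,3], [0,1,4], [0,2,3], [0,2,4], [0,3,4], [1,2,3], [1,2,4], [1,3,4], [2,3,4]
  3-simplices (5): [0,1,2,3], [0,1,2,4], [0,1,3,4], [0,2,3,4], [1,2,3,4]

so the chain groups are C_0 ≅ Z^5, C_1 ≅ Z^10, C_2 ≅ Z^10, C_3 ≅ Z^5.

∂_1: C_1 → C_0 maps an edge to its endpoints' difference, ∂[p,q] = q − p.
As a 5×10 matrix over Z this has rank 4, with invariant factors (1,1,1,1).

Boundary ∂_2: C_2 → C_1 sends each 2-simplex [p,q,r] to [q,r] − [p,r] + [p,q]. For instance
  ∂[0,3,4] = [3,4] − [0,4] + [0,3],
  ∂[0,1,2] = [1,2] − [0,2] + [0,1].
As a 10×10 matrix over Z this has rank 6, with invariant factors (1,1,1,1,1,1).

Boundary ∂_3: C_3 → C_2 sends each 3-simplex σ to the alternating sum Σ_i (−1)^i (σ with its i-th vertex removed). For instance
  ∂[0,1,2,4] = [1,2,4] − [0,2,4] + [0,1,4] − [0,1,2],
  ∂[1,2,3,4] = [2,3,4] − [1,3,4] + [1,2,4] − [1,2,3].
This gives a 10×5 integer matrix of rank 4; reducing to Smith normal form yields diagonal entries (1,1,1,1).

Reading off H_k = ker ∂_k / im ∂_{k+1}:

  H_3: rank ker ∂_3 − rank ∂_4 = (5 − 4) − 0 = 1, and there is no ∂_4, so H_3 = Z.

(K is a triangulation of the 3-sphere S^3.)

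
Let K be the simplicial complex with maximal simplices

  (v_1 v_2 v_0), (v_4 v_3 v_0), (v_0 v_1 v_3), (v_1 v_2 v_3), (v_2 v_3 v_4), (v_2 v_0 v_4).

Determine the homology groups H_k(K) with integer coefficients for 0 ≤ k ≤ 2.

H_0 ≅ Z,  H_1 = 0,  H_2 ≅ Z.

Order the vertices as v_0 < v_1 < v_2 < v_3 < v_4. Listing each simplex with vertices in this order, K has dimension 2 with simplices:

  0-simplices (5): [v_0], [v_1], [v_2], [v_3], [v_4]
  1-simplices (9): [v_0,v_1], [v_0,v_2], [v_0,v_3], [v_0,v_4], [v_1,v_2], [v_1,v_3], [v_2,v_3], [v_2,v_4], [v_3,v_4]
  2-simplices (6): [v_0,v_1,v_2], [v_0,v_1,v_3], [v_0,v_2,v_4], [v_0,v_3,v_4], [v_1,v_2,v_3], [v_2,v_3,v_4]

giving chain groups C_0 ≅ Z^5, C_1 ≅ Z^9, C_2 ≅ Z^6.

The boundary map ∂_1: C_1 → C_0 maps an edge to its endpoints' difference, ∂[p,q] = q − p. For instance
  ∂[v_1,v_3] = [v_3] − [v_1].
As a 5×9 matrix over Z this has rank 4, with invariant factors (1,1,1,1).

The boundary map ∂_2: C_2 → C_1 sends each 2-simplex [p,q,r] to [q,r] − [p,r] + [p,q]. For instance
  ∂[v_0,v_3,v_4] = [v_3,v_4] − [v_0,v_4] + [v_0,v_3],
  ∂[v_1,v_2,v_3] = [v_2,v_3] − [v_1,v_3] + [v_1,v_2].
As a 9×6 matrix over Z this has rank 5, with invariant factors (1,1,1,1,1).

Computing H_k = (kernel of ∂_k) / (image of ∂_{k+1}):

  H_0: rank C_0 − rank ∂_1 = 5 − 4 = 1, and the invariant factors of ∂_1 are all 1, so H_0 = Z.
  H_1: rank ker ∂_1 − rank ∂_2 = (9 − 4) − 5 = 0, and the invariant factors of ∂_2 are all 1, so H_1 = 0.
  H_2: rank ker ∂_2 − rank ∂_3 = (6 − 5) − 0 = 1, and there is no ∂_3, so H_2 = Z.

(K is a triangulation of the 2-sphere S^2.)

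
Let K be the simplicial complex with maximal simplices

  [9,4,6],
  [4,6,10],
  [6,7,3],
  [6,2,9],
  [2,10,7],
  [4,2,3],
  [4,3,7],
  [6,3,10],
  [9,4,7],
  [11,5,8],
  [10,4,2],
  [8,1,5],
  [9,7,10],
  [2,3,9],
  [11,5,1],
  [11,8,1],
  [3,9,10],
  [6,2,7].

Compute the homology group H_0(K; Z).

H_0 = Z^2.

Order the vertices as 1 < 2 < 3 < 4 < 5 < 6 < 7 < 8 < 9 < 10 < 11. Listing each simplex with vertices in this order, K has dimension 2 with simplices:

  0-simplices (11): [1], [2], [3], [4], [5], [6], [7], [8], [9], [10], [11]
  1-simplices (27): (27 of them)
  2-simplices (18): (18 of them)

so the chain groups are C_0 ≅ Z^11, C_1 ≅ Z^27, C_2 ≅ Z^18.

The boundary map ∂_1: C_1 → C_0 sends each edge [p,q] (with p < q) to q − p. For instance
  ∂[7,10] = [10] − [7].
The resulting 11×27 matrix has rank 9, and its Smith normal form has invariant factors (1,1,1,1,1,1,1,1,1).

∂_2: C_2 → C_1 maps a triangle to the signed sum of its edges. For instance
  ∂[7,9,10] = [9,10] − [7,10] + [7,9],
  ∂[4,6,10] = [6,10] − [4,10] + [4,6].
The resulting 27×18 matrix has rank 16, and its Smith normal form has invariant factors (1,1,1,1,1,1,1,1,1,1,1,1,1,1,1,1).

Now H_k = ker ∂_k / im ∂_{k+1}, so:

  H_0: rank C_0 − rank ∂_1 = 11 − 9 = 2, and the invariant factors of ∂_1 are all 1, so H_0 ≅ Z^2.

(K is a triangulation of the disjoint union of the 2-sphere S^2 and the torus T^2.)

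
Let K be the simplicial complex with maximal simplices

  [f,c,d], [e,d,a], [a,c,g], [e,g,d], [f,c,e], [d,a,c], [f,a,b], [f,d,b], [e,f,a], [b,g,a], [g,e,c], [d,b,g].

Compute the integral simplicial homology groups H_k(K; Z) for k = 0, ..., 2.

K has 7 vertices, 18 edges, 12 triangles.
rank ∂_0 = 0, rank ∂_1 = 6 ⇒ b_0 = 7 − 0 − 6 = 1; all invariant factors of ∂_1 are 1 so no torsion. So H_0 ≅ Z.
rank ∂_1 = 6, rank ∂_2 = 12 ⇒ b_1 = 18 − 6 − 12 = 0; ∂_2 has invariant factor(s) [2] giving torsion. So H_1 ≅ Z/2.
rank ∂_2 = 12, rank ∂_3 = 0 ⇒ b_2 = 12 − 12 − 0 = 0. So H_2 ≅ 0.

H_0 ≅ Z,  H_1 ≅ Z/2,  H_2 = 0.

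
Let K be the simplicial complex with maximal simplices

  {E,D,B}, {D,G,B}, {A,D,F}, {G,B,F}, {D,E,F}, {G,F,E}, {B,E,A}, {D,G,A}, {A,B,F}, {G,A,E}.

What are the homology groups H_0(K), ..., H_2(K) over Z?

Fix the vertex order A < B < D < E < F < G and write every simplex with vertices in increasing order. Then dim K = 2 and the simplices of K are:

  0-simplices (6): A, B, D, E, F, G
  1-simplices (15): AB, AD, AE, AF, AG, BD, BE, BF, BG, DE, DF, DG, EF, EG, FG
  2-simplices (10): ABE, ABF, ADF, ADG, AEG, BDE, BDG, BFG, DEF, EFG

so the chain groups are C_0 ≅ Z^6, C_1 ≅ Z^15, C_2 ≅ Z^10.

The boundary map ∂_1: C_1 → C_0 maps an edge to its endpoints' difference, ∂[p,q] = q − p. For instance
  ∂BD = D − B.
As a 6×15 matrix over Z this has rank 5, with invariant factors (1,1,1,1,1).

∂_2: C_2 → C_1 sends each 2-simplex [p,q,r] to [q,r] − [p,r] + [p,q]. For instance
  ∂AEG = EG − AG + AE,
  ∂BDG = DG − BG + BD.
As a 15×10 matrix over Z this has rank 10, with invariant factors (1,1,1,1,1,1,1,1,1,2).

From H_k ≅ ker(∂_k) / im(∂_{k+1}) we obtain:

  H_0: rank C_0 − rank ∂_1 = 6 − 5 = 1, and the invariant factors of ∂_1 are all 1, so H_0 = Z.
  H_1: rank ker ∂_1 − rank ∂_2 = (15 − 5) − 10 = 0, and ∂_2 has invariant factor 2 > 1, so H_1 = Z/2.
  H_2: rank ker ∂_2 − rank ∂_3 = (10 − 10) − 0 = 0, and there is no ∂_3, so H_2 = 0.

As a check, the Euler characteristic is 6 − 15 + 10 = 1, which agrees with 1 − 0 + 0 = 1.

H_0 ≅ Z,  H_1 ≅ Z/2,  H_2 = 0.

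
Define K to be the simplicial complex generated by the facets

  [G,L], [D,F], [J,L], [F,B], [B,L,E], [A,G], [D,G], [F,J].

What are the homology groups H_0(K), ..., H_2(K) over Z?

K has 8 vertices, 10 edges, 1 triangle.
rank ∂_0 = 0, rank ∂_1 = 7 ⇒ b_0 = 8 − 0 − 7 = 1; all invariant factors of ∂_1 are 1 so no torsion. So H_0 ≅ Z.
rank ∂_1 = 7, rank ∂_2 = 1 ⇒ b_1 = 10 − 7 − 1 = 2; all invariant factors of ∂_2 are 1 so no torsion. So H_1 ≅ Z^2.
rank ∂_2 = 1, rank ∂_3 = 0 ⇒ b_2 = 1 − 1 − 0 = 0. So H_2 ≅ 0.

H_0 ≅ Z,  H_1 ≅ Z^2,  H_2 = 0.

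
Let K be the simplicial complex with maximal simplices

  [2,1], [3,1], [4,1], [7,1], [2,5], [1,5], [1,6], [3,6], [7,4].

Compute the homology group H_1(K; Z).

Fix the vertex order 1 < 2 < 3 < 4 < 5 < 6 < 7 and write every simplex with vertices in increasing order. Then dim K = 1 and the simplices of K are:

  0-simplices (7): [1], [2], [3], [4], [5], [6], [7]
  1-simplices (9): [1,2], [1,3], [1,4], [1,5], [1,6], [1,7], [2,5], [3,6], [4,7]

giving chain groups C_0 ≅ Z^7, C_1 ≅ Z^9.

∂_1: C_1 → C_0 maps an edge to its endpoints' difference, ∂[p,q] = q − p.
The resulting 7×9 matrix has rank 6, and its Smith normal form has invariant factors (1,1,1,1,1,1).

From H_k ≅ ker(∂_k) / im(∂_{k+1}) we obtain:

  H_1: rank ker ∂_1 − rank ∂_2 = (9 − 6) − 0 = 3, and there is no ∂_2, so H_1 ≅ Z^3.

H_1 = Z^3.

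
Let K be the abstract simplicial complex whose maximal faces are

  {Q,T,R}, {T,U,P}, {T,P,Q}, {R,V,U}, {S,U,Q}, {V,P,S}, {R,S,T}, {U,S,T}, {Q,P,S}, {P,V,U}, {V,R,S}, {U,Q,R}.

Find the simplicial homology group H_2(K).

We work with the vertex ordering P < Q < R < S < T < U < V. The simplices of K, each written with vertices in increasing order, are:

  0-simplices (7): P, Q, R, S, T, U, V
  1-simplices (18): PQ, PS, PT, PU, PV, QR, QS, QT, QU, RS, RT, RU, RV, ST, SU, SV, TU, UV
  2-simplices (12): PQS, PQT, PSV, PTU, PUV, QRT, QRU, QSU, RST, RSV, RUV, STU

giving chain groups C_0 ≅ Z^7, C_1 ≅ Z^18, C_2 ≅ Z^12.

∂_1: C_1 → C_0 maps an edge to its endpoints' difference, ∂[p,q] = q − p. For instance
  ∂PV = V − P.
The 7×18 boundary matrix has rank 6 and Smith normal form diag(1,1,1,1,1,1).

Boundary ∂_2: C_2 → C_1 maps a triangle to the signed sum of its edges. For instance
  ∂RST = ST − RT + RS,
  ∂PUV = UV − PV + PU.
As a 18×12 matrix over Z this has rank 12, with invariant factors (1,1,1,1,1,1,1,1,1,1,1,2).

Now H_k = ker ∂_k / im ∂_{k+1}, so:

  H_2: rank ker ∂_2 − rank ∂_3 = (12 − 12) − 0 = 0, and there is no ∂_3, so H_2 ≅ 0.

(K is a triangulation of the real projective plane RP^2.)

H_2 = 0.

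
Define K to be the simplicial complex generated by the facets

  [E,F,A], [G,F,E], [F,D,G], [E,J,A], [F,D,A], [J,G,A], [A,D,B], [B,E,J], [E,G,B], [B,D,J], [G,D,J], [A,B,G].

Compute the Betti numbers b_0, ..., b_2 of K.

b_0 = 1, b_1 = 0, b_2 = 0.

Take the total order A < B < D < E < F < G < J on the vertex set. Then K (dimension 2) consists of the simplices:

  0-simplices (7): A, B, D, E, F, G, J
  1-simplices (18): AB, AD, AE, AF, AG, AJ, BD, BE, BG, BJ, DF, DG, DJ, EF, EG, EJ, FG, GJ
  2-simplices (12): ABD, ABG, ADF, AEF, AEJ, AGJ, BDJ, BEG, BEJ, DFG, DGJ, EFG

Hence C_0 ≅ Z^7, C_1 ≅ Z^18, C_2 ≅ Z^12.

∂_1: C_1 → C_0 sends each edge [p,q] (with p < q) to q − p. For instance
  ∂EJ = J − E.
As a 7×18 matrix over Z this has rank 6, with invariant factors (1,1,1,1,1,1).

The boundary map ∂_2: C_2 → C_1 sends each 2-simplex [p,q,r] to [q,r] − [p,r] + [p,q]. For instance
  ∂BDJ = DJ − BJ + BD,
  ∂EFG = FG − EG + EF.
This gives a 18×12 integer matrix of rank 12; reducing to Smith normal form yields diagonal entries (1,1,1,1,1,1,1,1,1,1,1,2).

Now H_k = ker ∂_k / im ∂_{k+1}, so:

  H_0: rank C_0 − rank ∂_1 = 7 − 6 = 1, and the invariant factors of ∂_1 are all 1, so H_0 = Z.
  H_1: rank ker ∂_1 − rank ∂_2 = (18 − 6) − 12 = 0, and ∂_2 has invariant factor 2 > 1, so H_1 = Z_2.
  H_2: rank ker ∂_2 − rank ∂_3 = (12 − 12) − 0 = 0, and there is no ∂_3, so H_2 = 0.

(K is a triangulation of the real projective plane RP^2.)

Hence the Betti numbers are b_0 = 1, b_1 = 0, b_2 = 0.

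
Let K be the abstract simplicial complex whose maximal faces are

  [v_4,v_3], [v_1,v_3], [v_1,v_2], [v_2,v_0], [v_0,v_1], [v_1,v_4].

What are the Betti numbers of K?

b_0 = 1, b_1 = 2.

We work with the vertex ordering v_0 < v_1 < v_2 < v_3 < v_4. The simplices of K, each written with vertices in increasing order, are:

  0-simplices (5): [v_0], [v_1], [v_2], [v_3], [v_4]
  1-simplices (6): [v_0,v_1], [v_0,v_2], [v_1,v_2], [v_1,v_3], [v_1,v_4], [v_3,v_4]

giving chain groups C_0 ≅ Z^5, C_1 ≅ Z^6.

∂_1: C_1 → C_0 sends each edge [p,q] (with p < q) to q − p.
The resulting 5×6 matrix has rank 4, and its Smith normal form has invariant factors (1,1,1,1).

From H_k ≅ ker(∂_k) / im(∂_{k+1}) we obtain:

  H_0: rank C_0 − rank ∂_1 = 5 − 4 = 1, and the invariant factors of ∂_1 are all 1, so H_0 = Z.
  H_1: rank ker ∂_1 − rank ∂_2 = (6 − 4) − 0 = 2, and there is no ∂_2, so H_1 = Z^2.

Hence the Betti numbers are b_0 = 1, b_1 = 2.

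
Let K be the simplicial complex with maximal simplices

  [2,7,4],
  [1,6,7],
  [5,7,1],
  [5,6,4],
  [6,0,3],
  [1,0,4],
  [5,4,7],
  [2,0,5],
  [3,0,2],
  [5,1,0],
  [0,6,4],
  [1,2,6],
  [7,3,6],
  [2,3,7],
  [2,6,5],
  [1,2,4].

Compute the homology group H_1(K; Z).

H_1 ≅ Z^2.

Order the vertices as 0 < 1 < 2 < 3 < 4 < 5 < 6 < 7. Listing each simplex with vertices in this order, K has dimension 2 with simplices:

  0-simplices (8): [0], [1], [2], [3], [4], [5], [6], [7]
  1-simplices (24): (24 of them)
  2-simplices (16): [0,1,4], [0,1,5], [0,2,3], [0,2,5], [0,3,6], [0,4,6], [1,2,4], [1,2,6], [1,5,7], [1,6,7], [2,3,7], [2,4,7], [2,5,6], [3,6,7], [4,5,6], [4,5,7]

so the chain groups are C_0 ≅ Z^8, C_1 ≅ Z^24, C_2 ≅ Z^16.

Boundary ∂_1: C_1 → C_0 maps an edge to its endpoints' difference, ∂[p,q] = q − p. For instance
  ∂[2,4] = [4] − [2].
As a 8×24 matrix over Z this has rank 7, with invariant factors (1,1,1,1,1,1,1).

Boundary ∂_2: C_2 → C_1 maps a triangle to the signed sum of its edges. For instance
  ∂[1,2,4] = [2,4] − [1,4] + [1,2],
  ∂[4,5,7] = [5,7] − [4,7] + [4,5].
As a 24×16 matrix over Z this has rank 15, with invariant factors (1,1,1,1,1,1,1,1,1,1,1,1,1,1,1).

From H_k ≅ ker(∂_k) / im(∂_{k+1}) we obtain:

  H_1: rank ker ∂_1 − rank ∂_2 = (24 − 7) − 15 = 2, and the invariant factors of ∂_2 are all 1, so H_1 = Z^2.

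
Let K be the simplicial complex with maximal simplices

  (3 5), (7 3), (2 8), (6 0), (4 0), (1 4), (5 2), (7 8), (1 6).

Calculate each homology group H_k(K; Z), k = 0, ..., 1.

H_0 = Z^2,  H_1 = Z^2.

Take the total order 0 < 1 < 2 < 3 < 4 < 5 < 6 < 7 < 8 on the vertex set. Then K (dimension 1) consists of the simplices:

  0-simplices (9): [0], [1], [2], [3], [4], [5], [6], [7], [8]
  1-simplices (9): [0,4], [0,6], [1,4], [1,6], [2,5], [2,8], [3,5], [3,7], [7,8]

so the chain groups are C_0 ≅ Z^9, C_1 ≅ Z^9.

∂_1: C_1 → C_0 sends each edge [p,q] (with p < q) to q − p.
The 9×9 boundary matrix has rank 7 and Smith normal form diag(1,1,1,1,1,1,1).

From H_k ≅ ker(∂_k) / im(∂_{k+1}) we obtain:

  H_0: rank C_0 − rank ∂_1 = 9 − 7 = 2, and the invariant factors of ∂_1 are all 1, so H_0 ≅ Z^2.
  H_1: rank ker ∂_1 − rank ∂_2 = (9 − 7) − 0 = 2, and there is no ∂_2, so H_1 ≅ Z^2.

As a check, the Euler characteristic is 9 − 9 = 0, which agrees with 2 − 2 = 0.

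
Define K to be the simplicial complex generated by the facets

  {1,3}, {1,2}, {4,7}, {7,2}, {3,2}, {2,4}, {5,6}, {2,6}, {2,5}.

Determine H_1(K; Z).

Take the total order 1 < 2 < 3 < 4 < 5 < 6 < 7 on the vertex set. Then K (dimension 1) consists of the simplices:

  0-simplices (7): [1], [2], [3], [4], [5], [6], [7]
  1-simplices (9): [1,2], [1,3], [2,3], [2,4], [2,5], [2,6], [2,7], [4,7], [5,6]

so the chain groups are C_0 ≅ Z^7, C_1 ≅ Z^9.

∂_1: C_1 → C_0 is given by ∂[p,q] = [q] − [p]. For instance
  ∂[2,3] = [3] − [2].
The 7×9 boundary matrix has rank 6 and Smith normal form diag(1,1,1,1,1,1).

Computing H_k = (kernel of ∂_k) / (image of ∂_{k+1}):

  H_1: rank ker ∂_1 − rank ∂_2 = (9 − 6) − 0 = 3, and there is no ∂_2, so H_1 ≅ Z^3.

H_1 = Z^3.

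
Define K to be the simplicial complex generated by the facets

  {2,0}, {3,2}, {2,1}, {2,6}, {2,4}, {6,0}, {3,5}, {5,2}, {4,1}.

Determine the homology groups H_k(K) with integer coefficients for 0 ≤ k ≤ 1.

H_0 ≅ Z,  H_1 ≅ Z^3.

K has 7 vertices, 9 edges.
rank ∂_0 = 0, rank ∂_1 = 6 ⇒ b_0 = 7 − 0 − 6 = 1; all invariant factors of ∂_1 are 1 so no torsion. So H_0 = Z.
rank ∂_1 = 6, rank ∂_2 = 0 ⇒ b_1 = 9 − 6 − 0 = 3. So H_1 = Z^3.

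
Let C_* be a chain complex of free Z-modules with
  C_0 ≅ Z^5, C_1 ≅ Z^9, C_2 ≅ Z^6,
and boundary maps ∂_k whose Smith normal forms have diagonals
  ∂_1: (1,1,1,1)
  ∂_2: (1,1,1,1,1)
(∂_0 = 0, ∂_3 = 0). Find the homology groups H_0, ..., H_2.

H_0: b_0 = 5 − 0 − 4 = 1; torsion from ∂_1 factors > 1: none. So H_0 = Z.
H_1: b_1 = 9 − 4 − 5 = 0; torsion from ∂_2 factors > 1: none. So H_1 = 0.
H_2: b_2 = 6 − 5 − 0 = 1; torsion from ∂_3 factors > 1: none. So H_2 = Z.

H_0 = Z,  H_1 = 0,  H_2 = Z.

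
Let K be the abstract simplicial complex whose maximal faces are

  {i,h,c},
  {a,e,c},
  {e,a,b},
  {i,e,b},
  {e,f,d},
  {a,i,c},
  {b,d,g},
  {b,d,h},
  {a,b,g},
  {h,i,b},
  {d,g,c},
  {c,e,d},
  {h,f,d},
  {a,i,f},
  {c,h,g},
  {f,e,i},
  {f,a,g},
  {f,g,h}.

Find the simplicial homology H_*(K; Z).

H_0 = Z,  H_1 = Z ⊕ Z_2,  H_2 = 0.

Take the total order a < b < c < d < e < f < g < h < i on the vertex set. Then K (dimension 2) consists of the simplices:

  0-simplices (9): a, b, c, d, e, f, g, h, i
  1-simplices (27): ab, ac, ae, af, ag, ai, bd, be, bg, bh, bi, cd, ce, cg, ch, ci, de, df, dg, dh, ef, ei, fg, fh, fi, gh, hi
  2-simplices (18): abe, abg, ace, aci, afg, afi, bdg, bdh, bei, bhi, cde, cdg, cgh, chi, def, dfh, efi, fgh

giving chain groups C_0 ≅ Z^9, C_1 ≅ Z^27, C_2 ≅ Z^18.

Boundary ∂_1: C_1 → C_0 is given by ∂[p,q] = [q] − [p].
The resulting 9×27 matrix has rank 8, and its Smith normal form has invariant factors (1,1,1,1,1,1,1,1).

∂_2: C_2 → C_1 sends each 2-simplex [p,q,r] to [q,r] − [p,r] + [p,q]. For instance
  ∂chi = hi − ci + ch,
  ∂afi = fi − ai + af.
The 27×18 boundary matrix has rank 18 and Smith normal form diag(1,1,1,1,1,1,1,1,1,1,1,1,1,1,1,1,1,2).

From H_k ≅ ker(∂_k) / im(∂_{k+1}) we obtain:

  H_0: rank C_0 − rank ∂_1 = 9 − 8 = 1, and the invariant factors of ∂_1 are all 1, so H_0 ≅ Z.
  H_1: rank ker ∂_1 − rank ∂_2 = (27 − 8) − 18 = 1, and ∂_2 has invariant factor 2 > 1, so H_1 ≅ Z ⊕ Z_2.
  H_2: rank ker ∂_2 − rank ∂_3 = (18 − 18) − 0 = 0, and there is no ∂_3, so H_2 ≅ 0.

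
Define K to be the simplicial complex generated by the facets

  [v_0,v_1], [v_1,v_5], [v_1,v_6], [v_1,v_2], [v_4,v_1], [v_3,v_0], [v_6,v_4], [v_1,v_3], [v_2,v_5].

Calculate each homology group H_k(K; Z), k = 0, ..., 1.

H_0 = Z,  H_1 = Z^3.

Order the vertices as v_0 < v_1 < v_2 < v_3 < v_4 < v_5 < v_6. Listing each simplex with vertices in this order, K has dimension 1 with simplices:

  0-simplices (7): [v_0], [v_1], [v_2], [v_3], [v_4], [v_5], [v_6]
  1-simplices (9): [v_0,v_1], [v_0,v_3], [v_1,v_2], [v_1,v_3], [v_1,v_4], [v_1,v_5], [v_1,v_6], [v_2,v_5], [v_4,v_6]

giving chain groups C_0 ≅ Z^7, C_1 ≅ Z^9.

∂_1: C_1 → C_0 is given by ∂[p,q] = [q] − [p]. For instance
  ∂[v_1,v_6] = [v_6] − [v_1].
The 7×9 boundary matrix has rank 6 and Smith normal form diag(1,1,1,1,1,1).

Now H_k = ker ∂_k / im ∂_{k+1}, so:

  H_0: rank C_0 − rank ∂_1 = 7 − 6 = 1, and the invariant factors of ∂_1 are all 1, so H_0 ≅ Z.
  H_1: rank ker ∂_1 − rank ∂_2 = (9 − 6) − 0 = 3, and there is no ∂_2, so H_1 ≅ Z^3.

As a check, the Euler characteristic is 7 − 9 = -2, which agrees with 1 − 3 = -2.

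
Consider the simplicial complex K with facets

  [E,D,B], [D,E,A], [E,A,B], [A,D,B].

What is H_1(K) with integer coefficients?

K has 4 vertices, 6 edges, 4 triangles.
rank ∂_1 = 3, rank ∂_2 = 3 ⇒ b_1 = 6 − 3 − 3 = 0; all invariant factors of ∂_2 are 1 so no torsion. So H_1 = 0.

H_1 ≅ 0.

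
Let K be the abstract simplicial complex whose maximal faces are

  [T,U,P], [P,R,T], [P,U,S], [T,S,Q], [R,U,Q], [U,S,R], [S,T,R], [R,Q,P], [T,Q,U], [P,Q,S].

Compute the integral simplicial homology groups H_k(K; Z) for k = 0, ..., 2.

We work with the vertex ordering P < Q < R < S < T < U. The simplices of K, each written with vertices in increasing order, are:

  0-simplices (6): P, Q, R, S, T, U
  1-simplices (15): PQ, PR, PS, PT, PU, QR, QS, QT, QU, RS, RT, RU, ST, SU, TU
  2-simplices (10): PQR, PQS, PRT, PSU, PTU, QRU, QST, QTU, RST, RSU

so the chain groups are C_0 ≅ Z^6, C_1 ≅ Z^15, C_2 ≅ Z^10.

∂_1: C_1 → C_0 sends each edge [p,q] (with p < q) to q − p.
This gives a 6×15 integer matrix of rank 5; reducing to Smith normal form yields diagonal entries (1,1,1,1,1).

∂_2: C_2 → C_1 maps a triangle to the signed sum of its edges. For instance
  ∂PQS = QS − PS + PQ,
  ∂PTU = TU − PU + PT.
This gives a 15×10 integer matrix of rank 10; reducing to Smith normal form yields diagonal entries (1,1,1,1,1,1,1,1,1,2).

From H_k ≅ ker(∂_k) / im(∂_{k+1}) we obtain:

  H_0: rank C_0 − rank ∂_1 = 6 − 5 = 1, and the invariant factors of ∂_1 are all 1, so H_0 ≅ Z.
  H_1: rank ker ∂_1 − rank ∂_2 = (15 − 5) − 10 = 0, and ∂_2 has invariant factor 2 > 1, so H_1 ≅ Z/2.
  H_2: rank ker ∂_2 − rank ∂_3 = (10 − 10) − 0 = 0, and there is no ∂_3, so H_2 ≅ 0.

As a check, the Euler characteristic is 6 − 15 + 10 = 1, which agrees with 1 − 0 + 0 = 1.

H_0 ≅ Z,  H_1 ≅ Z/2,  H_2 = 0.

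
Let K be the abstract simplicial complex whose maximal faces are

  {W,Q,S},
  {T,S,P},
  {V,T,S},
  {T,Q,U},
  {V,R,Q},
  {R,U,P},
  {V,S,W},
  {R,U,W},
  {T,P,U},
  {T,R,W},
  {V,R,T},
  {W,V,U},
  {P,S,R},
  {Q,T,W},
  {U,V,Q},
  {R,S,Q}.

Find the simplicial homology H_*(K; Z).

Order the vertices as P < Q < R < S < T < U < V < W. Listing each simplex with vertices in this order, K has dimension 2 with simplices:

  0-simplices (8): P, Q, R, S, T, U, V, W
  1-simplices (24): PR, PS, PT, PU, QR, QS, QT, QU, QV, QW, RS, RT, RU, RV, RW, ST, SV, SW, TU, TV, TW, UV, UW, VW
  2-simplices (16): PRS, PRU, PST, PTU, QRS, QRV, QSW, QTU, QTW, QUV, RTV, RTW, RUW, STV, SVW, UVW

giving chain groups C_0 ≅ Z^8, C_1 ≅ Z^24, C_2 ≅ Z^16.

∂_1: C_1 → C_0 sends each edge [p,q] (with p < q) to q − p. For instance
  ∂RV = V − R.
The resulting 8×24 matrix has rank 7, and its Smith normal form has invariant factors (1,1,1,1,1,1,1).

The boundary map ∂_2: C_2 → C_1 sends each 2-simplex [p,q,r] to [q,r] − [p,r] + [p,q]. For instance
  ∂PRS = RS − PS + PR,
  ∂UVW = VW − UW + UV.
The resulting 24×16 matrix has rank 15, and its Smith normal form has invariant factors (1,1,1,1,1,1,1,1,1,1,1,1,1,1,1).

Reading off H_k = ker ∂_k / im ∂_{k+1}:

  H_0: rank C_0 − rank ∂_1 = 8 − 7 = 1, and the invariant factors of ∂_1 are all 1, so H_0 ≅ Z.
  H_1: rank ker ∂_1 − rank ∂_2 = (24 − 7) − 15 = 2, and the invariant factors of ∂_2 are all 1, so H_1 ≅ Z^2.
  H_2: rank ker ∂_2 − rank ∂_3 = (16 − 15) − 0 = 1, and there is no ∂_3, so H_2 ≅ Z.

H_0 = Z,  H_1 = Z^2,  H_2 = Z.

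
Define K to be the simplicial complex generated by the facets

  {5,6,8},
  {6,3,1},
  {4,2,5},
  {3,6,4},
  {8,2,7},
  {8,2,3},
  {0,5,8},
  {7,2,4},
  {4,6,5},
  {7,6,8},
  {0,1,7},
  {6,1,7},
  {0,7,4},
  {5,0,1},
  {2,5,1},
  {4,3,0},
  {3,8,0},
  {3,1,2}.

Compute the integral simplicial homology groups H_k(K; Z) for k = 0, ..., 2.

Order the vertices as 0 < 1 < 2 < 3 < 4 < 5 < 6 < 7 < 8. Listing each simplex with vertices in this order, K has dimension 2 with simplices:

  0-simplices (9): [0], [1], [2], [3], [4], [5], [6], [7], [8]
  1-simplices (27): (27 of them)
  2-simplices (18): [0,1,5], [0,1,7], [0,3,4], [0,3,8], [0,4,7], [0,5,8], [1,2,3], [1,2,5], [1,3,6], [1,6,7], [2,3,8], [2,4,5], [2,4,7], [2,7,8], [3,4,6], [4,5,6], [5,6,8], [6,7,8]

so the chain groups are C_0 ≅ Z^9, C_1 ≅ Z^27, C_2 ≅ Z^18.

∂_1: C_1 → C_0 maps an edge to its endpoints' difference, ∂[p,q] = q − p. For instance
  ∂[0,3] = [3] − [0].
The resulting 9×27 matrix has rank 8, and its Smith normal form has invariant factors (1,1,1,1,1,1,1,1).

∂_2: C_2 → C_1 maps a triangle to the signed sum of its edges. For instance
  ∂[0,4,7] = [4,7] − [0,7] + [0,4],
  ∂[0,3,8] = [3,8] − [0,8] + [0,3].
The resulting 27×18 matrix has rank 17, and its Smith normal form has invariant factors (1,1,1,1,1,1,1,1,1,1,1,1,1,1,1,1,1).

From H_k ≅ ker(∂_k) / im(∂_{k+1}) we obtain:

  H_0: rank C_0 − rank ∂_1 = 9 − 8 = 1, and the invariant factors of ∂_1 are all 1, so H_0 = Z.
  H_1: rank ker ∂_1 − rank ∂_2 = (27 − 8) − 17 = 2, and the invariant factors of ∂_2 are all 1, so H_1 = Z^2.
  H_2: rank ker ∂_2 − rank ∂_3 = (18 − 17) − 0 = 1, and there is no ∂_3, so H_2 = Z.

As a check, the Euler characteristic is 9 − 27 + 18 = 0, which agrees with 1 − 2 + 1 = 0.

H_0 ≅ Z,  H_1 ≅ Z^2,  H_2 ≅ Z.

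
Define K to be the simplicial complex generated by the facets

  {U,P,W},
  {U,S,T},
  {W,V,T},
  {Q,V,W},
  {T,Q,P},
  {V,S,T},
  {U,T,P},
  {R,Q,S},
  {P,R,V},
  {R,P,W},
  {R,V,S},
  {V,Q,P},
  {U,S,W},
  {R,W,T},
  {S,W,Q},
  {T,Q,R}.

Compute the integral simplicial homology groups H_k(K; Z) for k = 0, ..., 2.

Take the total order P < Q < R < S < T < U < V < W on the vertex set. Then K (dimension 2) consists of the simplices:

  0-simplices (8): P, Q, R, S, T, U, V, W
  1-simplices (24): PQ, PR, PT, PU, PV, PW, QR, QS, QT, QV, QW, RS, RT, RV, RW, ST, SU, SV, SW, TU, TV, TW, UW, VW
  2-simplices (16): PQT, PQV, PRV, PRW, PTU, PUW, QRS, QRT, QSW, QVW, RSV, RTW, STU, STV, SUW, TVW

so the chain groups are C_0 ≅ Z^8, C_1 ≅ Z^24, C_2 ≅ Z^16.

∂_1: C_1 → C_0 sends each edge [p,q] (with p < q) to q − p. For instance
  ∂SW = W − S.
The resulting 8×24 matrix has rank 7, and its Smith normal form has invariant factors (1,1,1,1,1,1,1).

∂_2: C_2 → C_1 maps a triangle to the signed sum of its edges. For instance
  ∂QVW = VW − QW + QV,
  ∂PUW = UW − PW + PU.
This gives a 24×16 integer matrix of rank 15; reducing to Smith normal form yields diagonal entries (1,1,1,1,1,1,1,1,1,1,1,1,1,1,1).

From H_k ≅ ker(∂_k) / im(∂_{k+1}) we obtain:

  H_0: rank C_0 − rank ∂_1 = 8 − 7 = 1, and the invariant factors of ∂_1 are all 1, so H_0 = Z.
  H_1: rank ker ∂_1 − rank ∂_2 = (24 − 7) − 15 = 2, and the invariant factors of ∂_2 are all 1, so H_1 = Z^2.
  H_2: rank ker ∂_2 − rank ∂_3 = (16 − 15) − 0 = 1, and there is no ∂_3, so H_2 = Z.

H_0 = Z,  H_1 = Z^2,  H_2 = Z.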